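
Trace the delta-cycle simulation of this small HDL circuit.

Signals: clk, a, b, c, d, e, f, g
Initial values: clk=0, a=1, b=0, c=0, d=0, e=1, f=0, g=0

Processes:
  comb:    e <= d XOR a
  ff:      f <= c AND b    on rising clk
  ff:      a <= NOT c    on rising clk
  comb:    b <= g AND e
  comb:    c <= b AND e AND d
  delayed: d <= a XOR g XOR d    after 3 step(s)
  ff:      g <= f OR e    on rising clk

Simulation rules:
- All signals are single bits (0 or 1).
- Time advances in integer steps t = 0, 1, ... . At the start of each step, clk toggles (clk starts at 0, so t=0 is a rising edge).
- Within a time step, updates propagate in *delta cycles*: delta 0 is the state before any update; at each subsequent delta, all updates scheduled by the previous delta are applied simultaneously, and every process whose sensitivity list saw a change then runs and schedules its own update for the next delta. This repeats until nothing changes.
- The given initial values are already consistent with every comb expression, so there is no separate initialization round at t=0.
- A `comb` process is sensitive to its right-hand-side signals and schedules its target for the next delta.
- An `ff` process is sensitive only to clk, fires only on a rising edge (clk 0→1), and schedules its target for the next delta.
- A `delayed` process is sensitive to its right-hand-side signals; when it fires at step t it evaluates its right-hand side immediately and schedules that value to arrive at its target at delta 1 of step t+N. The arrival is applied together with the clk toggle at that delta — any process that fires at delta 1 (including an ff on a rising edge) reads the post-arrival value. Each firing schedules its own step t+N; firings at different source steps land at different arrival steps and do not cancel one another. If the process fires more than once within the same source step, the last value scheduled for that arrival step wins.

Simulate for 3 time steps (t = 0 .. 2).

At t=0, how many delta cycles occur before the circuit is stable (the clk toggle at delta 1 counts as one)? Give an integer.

t0.Δ0 e=1 c=0 b=0 g=0 clk=0 f=0 d=0 a=1
t0.Δ1 e=1 c=0 b=0 g=0 clk=1 f=0 d=0 a=1
t0.Δ2 e=1 c=0 b=0 g=1 clk=1 f=0 d=0 a=1
t0.Δ3 e=1 c=0 b=1 g=1 clk=1 f=0 d=0 a=1
t1.Δ0 e=1 c=0 b=1 g=1 clk=1 f=0 d=0 a=1
t1.Δ1 e=1 c=0 b=1 g=1 clk=0 f=0 d=0 a=1
t2.Δ0 e=1 c=0 b=1 g=1 clk=0 f=0 d=0 a=1
t2.Δ1 e=1 c=0 b=1 g=1 clk=1 f=0 d=0 a=1

3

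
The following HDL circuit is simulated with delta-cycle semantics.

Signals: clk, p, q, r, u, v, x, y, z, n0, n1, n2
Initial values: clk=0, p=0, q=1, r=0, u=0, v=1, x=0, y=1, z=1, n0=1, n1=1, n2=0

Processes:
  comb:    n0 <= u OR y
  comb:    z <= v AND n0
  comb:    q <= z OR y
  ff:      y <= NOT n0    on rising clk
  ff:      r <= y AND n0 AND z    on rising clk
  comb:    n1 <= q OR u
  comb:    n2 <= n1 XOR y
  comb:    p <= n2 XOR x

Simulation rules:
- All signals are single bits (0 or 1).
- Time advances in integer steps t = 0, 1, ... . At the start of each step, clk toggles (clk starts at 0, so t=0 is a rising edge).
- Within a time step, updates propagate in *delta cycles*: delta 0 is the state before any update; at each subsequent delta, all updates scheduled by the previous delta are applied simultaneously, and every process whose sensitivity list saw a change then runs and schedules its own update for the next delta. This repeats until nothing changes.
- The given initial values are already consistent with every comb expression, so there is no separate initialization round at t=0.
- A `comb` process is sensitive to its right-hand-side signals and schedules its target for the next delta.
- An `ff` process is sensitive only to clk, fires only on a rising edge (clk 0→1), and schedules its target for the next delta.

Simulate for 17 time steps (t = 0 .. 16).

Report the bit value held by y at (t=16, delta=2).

0

[bits: n2,clk,n1,y,r,v,p,q,n0,z,x,u]
t=0: Δ0=001101011100 Δ1=011101011100 Δ2=011011011100 Δ3=111011010100 Δ4=111011110000 Δ5=111011100000 Δ6=110011100000 Δ7=010011100000 Δ8=010011000000 | 8Δ
t=1: Δ0=010011000000 Δ1=000011000000 | 1Δ
t=2: Δ0=000011000000 Δ1=010011000000 Δ2=010101000000 Δ3=110101011000 Δ4=111101111100 Δ5=011101111100 Δ6=011101011100 | 6Δ
t=3: Δ0=011101011100 Δ1=001101011100 | 1Δ
t=4: Δ0=001101011100 Δ1=011101011100 Δ2=011011011100 Δ3=111011010100 Δ4=111011110000 Δ5=111011100000 Δ6=110011100000 Δ7=010011100000 Δ8=010011000000 | 8Δ
t=5: Δ0=010011000000 Δ1=000011000000 | 1Δ
t=6: Δ0=000011000000 Δ1=010011000000 Δ2=010101000000 Δ3=110101011000 Δ4=111101111100 Δ5=011101111100 Δ6=011101011100 | 6Δ
t=7: Δ0=011101011100 Δ1=001101011100 | 1Δ
t=8: Δ0=001101011100 Δ1=011101011100 Δ2=011011011100 Δ3=111011010100 Δ4=111011110000 Δ5=111011100000 Δ6=110011100000 Δ7=010011100000 Δ8=010011000000 | 8Δ
t=9: Δ0=010011000000 Δ1=000011000000 | 1Δ
t=10: Δ0=000011000000 Δ1=010011000000 Δ2=010101000000 Δ3=110101011000 Δ4=111101111100 Δ5=011101111100 Δ6=011101011100 | 6Δ
t=11: Δ0=011101011100 Δ1=001101011100 | 1Δ
t=12: Δ0=001101011100 Δ1=011101011100 Δ2=011011011100 Δ3=111011010100 Δ4=111011110000 Δ5=111011100000 Δ6=110011100000 Δ7=010011100000 Δ8=010011000000 | 8Δ
t=13: Δ0=010011000000 Δ1=000011000000 | 1Δ
t=14: Δ0=000011000000 Δ1=010011000000 Δ2=010101000000 Δ3=110101011000 Δ4=111101111100 Δ5=011101111100 Δ6=011101011100 | 6Δ
t=15: Δ0=011101011100 Δ1=001101011100 | 1Δ
t=16: Δ0=001101011100 Δ1=011101011100 Δ2=011011011100 Δ3=111011010100 Δ4=111011110000 Δ5=111011100000 Δ6=110011100000 Δ7=010011100000 Δ8=010011000000 | 8Δ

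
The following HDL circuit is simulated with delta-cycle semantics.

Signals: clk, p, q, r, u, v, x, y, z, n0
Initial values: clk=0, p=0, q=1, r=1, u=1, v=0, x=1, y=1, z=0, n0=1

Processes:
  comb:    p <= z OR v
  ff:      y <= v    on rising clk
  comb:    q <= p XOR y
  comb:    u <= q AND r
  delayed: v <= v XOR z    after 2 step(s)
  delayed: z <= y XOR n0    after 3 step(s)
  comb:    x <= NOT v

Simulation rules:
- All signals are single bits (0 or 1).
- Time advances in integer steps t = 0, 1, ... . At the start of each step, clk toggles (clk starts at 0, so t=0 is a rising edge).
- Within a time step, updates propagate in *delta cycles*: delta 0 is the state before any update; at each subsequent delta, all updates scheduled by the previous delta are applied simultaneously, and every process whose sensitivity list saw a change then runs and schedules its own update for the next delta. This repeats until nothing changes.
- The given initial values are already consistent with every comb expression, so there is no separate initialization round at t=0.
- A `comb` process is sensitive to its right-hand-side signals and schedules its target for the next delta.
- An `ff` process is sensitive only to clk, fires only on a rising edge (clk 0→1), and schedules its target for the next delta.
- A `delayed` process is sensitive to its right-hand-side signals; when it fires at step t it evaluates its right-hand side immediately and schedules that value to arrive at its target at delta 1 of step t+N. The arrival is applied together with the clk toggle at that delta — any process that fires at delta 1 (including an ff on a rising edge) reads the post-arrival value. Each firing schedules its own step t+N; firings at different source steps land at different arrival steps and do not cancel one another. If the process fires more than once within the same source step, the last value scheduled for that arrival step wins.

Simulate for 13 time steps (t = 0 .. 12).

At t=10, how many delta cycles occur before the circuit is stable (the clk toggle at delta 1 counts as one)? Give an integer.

[bits: n0,y,r,u,z,x,p,q,clk,v]
t=0: Δ0=1111010100 Δ1=1111010110 Δ2=1011010110 Δ3=1011010010 Δ4=1010010010 | 4Δ
t=1: Δ0=1010010010 Δ1=1010010000 | 1Δ
t=2: Δ0=1010010000 Δ1=1010010010 | 1Δ
t=3: Δ0=1010010010 Δ1=1010110000 Δ2=1010111000 Δ3=1010111100 Δ4=1011111100 | 4Δ
t=4: Δ0=1011111100 Δ1=1011111110 | 1Δ
t=5: Δ0=1011111110 Δ1=1011111101 Δ2=1011101101 | 2Δ
t=6: Δ0=1011101101 Δ1=1011101111 Δ2=1111101111 Δ3=1111101011 Δ4=1110101011 | 4Δ
t=7: Δ0=1110101011 Δ1=1110101000 Δ2=1110111000 | 2Δ
t=8: Δ0=1110111000 Δ1=1110111010 Δ2=1010111010 Δ3=1010111110 Δ4=1011111110 | 4Δ
t=9: Δ0=1011111110 Δ1=1011011101 Δ2=1011001101 | 2Δ
t=10: Δ0=1011001101 Δ1=1011001111 Δ2=1111001111 Δ3=1111001011 Δ4=1110001011 | 4Δ
t=11: Δ0=1110001011 Δ1=1110101001 | 1Δ
t=12: Δ0=1110101001 Δ1=1110101011 | 1Δ

4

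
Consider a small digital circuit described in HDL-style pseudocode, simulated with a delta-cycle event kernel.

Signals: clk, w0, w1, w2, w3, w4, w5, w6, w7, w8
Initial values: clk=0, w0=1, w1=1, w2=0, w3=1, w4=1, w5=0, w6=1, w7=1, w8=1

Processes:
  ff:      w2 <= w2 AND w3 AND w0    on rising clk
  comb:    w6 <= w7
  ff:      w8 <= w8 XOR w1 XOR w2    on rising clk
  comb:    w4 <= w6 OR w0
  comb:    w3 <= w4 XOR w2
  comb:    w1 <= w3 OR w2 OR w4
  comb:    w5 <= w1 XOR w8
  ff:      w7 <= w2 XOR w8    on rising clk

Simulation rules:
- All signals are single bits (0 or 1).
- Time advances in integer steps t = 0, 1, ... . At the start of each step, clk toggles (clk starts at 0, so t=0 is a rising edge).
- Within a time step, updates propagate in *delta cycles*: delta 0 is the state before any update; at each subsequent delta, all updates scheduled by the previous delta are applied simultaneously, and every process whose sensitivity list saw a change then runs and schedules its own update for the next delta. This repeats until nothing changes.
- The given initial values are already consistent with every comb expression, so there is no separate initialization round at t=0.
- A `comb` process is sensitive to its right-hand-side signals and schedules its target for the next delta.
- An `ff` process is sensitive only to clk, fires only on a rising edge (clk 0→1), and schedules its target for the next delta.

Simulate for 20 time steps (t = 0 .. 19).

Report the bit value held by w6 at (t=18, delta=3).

t0.Δ0 w8=1 w4=1 w3=1 w1=1 w2=0 clk=0 w0=1 w7=1 w5=0 w6=1
t0.Δ1 w8=1 w4=1 w3=1 w1=1 w2=0 clk=1 w0=1 w7=1 w5=0 w6=1
t0.Δ2 w8=0 w4=1 w3=1 w1=1 w2=0 clk=1 w0=1 w7=1 w5=0 w6=1
t0.Δ3 w8=0 w4=1 w3=1 w1=1 w2=0 clk=1 w0=1 w7=1 w5=1 w6=1
t1.Δ0 w8=0 w4=1 w3=1 w1=1 w2=0 clk=1 w0=1 w7=1 w5=1 w6=1
t1.Δ1 w8=0 w4=1 w3=1 w1=1 w2=0 clk=0 w0=1 w7=1 w5=1 w6=1
t2.Δ0 w8=0 w4=1 w3=1 w1=1 w2=0 clk=0 w0=1 w7=1 w5=1 w6=1
t2.Δ1 w8=0 w4=1 w3=1 w1=1 w2=0 clk=1 w0=1 w7=1 w5=1 w6=1
t2.Δ2 w8=1 w4=1 w3=1 w1=1 w2=0 clk=1 w0=1 w7=0 w5=1 w6=1
t2.Δ3 w8=1 w4=1 w3=1 w1=1 w2=0 clk=1 w0=1 w7=0 w5=0 w6=0
t3.Δ0 w8=1 w4=1 w3=1 w1=1 w2=0 clk=1 w0=1 w7=0 w5=0 w6=0
t3.Δ1 w8=1 w4=1 w3=1 w1=1 w2=0 clk=0 w0=1 w7=0 w5=0 w6=0
t4.Δ0 w8=1 w4=1 w3=1 w1=1 w2=0 clk=0 w0=1 w7=0 w5=0 w6=0
t4.Δ1 w8=1 w4=1 w3=1 w1=1 w2=0 clk=1 w0=1 w7=0 w5=0 w6=0
t4.Δ2 w8=0 w4=1 w3=1 w1=1 w2=0 clk=1 w0=1 w7=1 w5=0 w6=0
t4.Δ3 w8=0 w4=1 w3=1 w1=1 w2=0 clk=1 w0=1 w7=1 w5=1 w6=1
t5.Δ0 w8=0 w4=1 w3=1 w1=1 w2=0 clk=1 w0=1 w7=1 w5=1 w6=1
t5.Δ1 w8=0 w4=1 w3=1 w1=1 w2=0 clk=0 w0=1 w7=1 w5=1 w6=1
t6.Δ0 w8=0 w4=1 w3=1 w1=1 w2=0 clk=0 w0=1 w7=1 w5=1 w6=1
t6.Δ1 w8=0 w4=1 w3=1 w1=1 w2=0 clk=1 w0=1 w7=1 w5=1 w6=1
t6.Δ2 w8=1 w4=1 w3=1 w1=1 w2=0 clk=1 w0=1 w7=0 w5=1 w6=1
t6.Δ3 w8=1 w4=1 w3=1 w1=1 w2=0 clk=1 w0=1 w7=0 w5=0 w6=0
t7.Δ0 w8=1 w4=1 w3=1 w1=1 w2=0 clk=1 w0=1 w7=0 w5=0 w6=0
t7.Δ1 w8=1 w4=1 w3=1 w1=1 w2=0 clk=0 w0=1 w7=0 w5=0 w6=0
t8.Δ0 w8=1 w4=1 w3=1 w1=1 w2=0 clk=0 w0=1 w7=0 w5=0 w6=0
t8.Δ1 w8=1 w4=1 w3=1 w1=1 w2=0 clk=1 w0=1 w7=0 w5=0 w6=0
t8.Δ2 w8=0 w4=1 w3=1 w1=1 w2=0 clk=1 w0=1 w7=1 w5=0 w6=0
t8.Δ3 w8=0 w4=1 w3=1 w1=1 w2=0 clk=1 w0=1 w7=1 w5=1 w6=1
t9.Δ0 w8=0 w4=1 w3=1 w1=1 w2=0 clk=1 w0=1 w7=1 w5=1 w6=1
t9.Δ1 w8=0 w4=1 w3=1 w1=1 w2=0 clk=0 w0=1 w7=1 w5=1 w6=1
t10.Δ0 w8=0 w4=1 w3=1 w1=1 w2=0 clk=0 w0=1 w7=1 w5=1 w6=1
t10.Δ1 w8=0 w4=1 w3=1 w1=1 w2=0 clk=1 w0=1 w7=1 w5=1 w6=1
t10.Δ2 w8=1 w4=1 w3=1 w1=1 w2=0 clk=1 w0=1 w7=0 w5=1 w6=1
t10.Δ3 w8=1 w4=1 w3=1 w1=1 w2=0 clk=1 w0=1 w7=0 w5=0 w6=0
t11.Δ0 w8=1 w4=1 w3=1 w1=1 w2=0 clk=1 w0=1 w7=0 w5=0 w6=0
t11.Δ1 w8=1 w4=1 w3=1 w1=1 w2=0 clk=0 w0=1 w7=0 w5=0 w6=0
t12.Δ0 w8=1 w4=1 w3=1 w1=1 w2=0 clk=0 w0=1 w7=0 w5=0 w6=0
t12.Δ1 w8=1 w4=1 w3=1 w1=1 w2=0 clk=1 w0=1 w7=0 w5=0 w6=0
t12.Δ2 w8=0 w4=1 w3=1 w1=1 w2=0 clk=1 w0=1 w7=1 w5=0 w6=0
t12.Δ3 w8=0 w4=1 w3=1 w1=1 w2=0 clk=1 w0=1 w7=1 w5=1 w6=1
t13.Δ0 w8=0 w4=1 w3=1 w1=1 w2=0 clk=1 w0=1 w7=1 w5=1 w6=1
t13.Δ1 w8=0 w4=1 w3=1 w1=1 w2=0 clk=0 w0=1 w7=1 w5=1 w6=1
t14.Δ0 w8=0 w4=1 w3=1 w1=1 w2=0 clk=0 w0=1 w7=1 w5=1 w6=1
t14.Δ1 w8=0 w4=1 w3=1 w1=1 w2=0 clk=1 w0=1 w7=1 w5=1 w6=1
t14.Δ2 w8=1 w4=1 w3=1 w1=1 w2=0 clk=1 w0=1 w7=0 w5=1 w6=1
t14.Δ3 w8=1 w4=1 w3=1 w1=1 w2=0 clk=1 w0=1 w7=0 w5=0 w6=0
t15.Δ0 w8=1 w4=1 w3=1 w1=1 w2=0 clk=1 w0=1 w7=0 w5=0 w6=0
t15.Δ1 w8=1 w4=1 w3=1 w1=1 w2=0 clk=0 w0=1 w7=0 w5=0 w6=0
t16.Δ0 w8=1 w4=1 w3=1 w1=1 w2=0 clk=0 w0=1 w7=0 w5=0 w6=0
t16.Δ1 w8=1 w4=1 w3=1 w1=1 w2=0 clk=1 w0=1 w7=0 w5=0 w6=0
t16.Δ2 w8=0 w4=1 w3=1 w1=1 w2=0 clk=1 w0=1 w7=1 w5=0 w6=0
t16.Δ3 w8=0 w4=1 w3=1 w1=1 w2=0 clk=1 w0=1 w7=1 w5=1 w6=1
t17.Δ0 w8=0 w4=1 w3=1 w1=1 w2=0 clk=1 w0=1 w7=1 w5=1 w6=1
t17.Δ1 w8=0 w4=1 w3=1 w1=1 w2=0 clk=0 w0=1 w7=1 w5=1 w6=1
t18.Δ0 w8=0 w4=1 w3=1 w1=1 w2=0 clk=0 w0=1 w7=1 w5=1 w6=1
t18.Δ1 w8=0 w4=1 w3=1 w1=1 w2=0 clk=1 w0=1 w7=1 w5=1 w6=1
t18.Δ2 w8=1 w4=1 w3=1 w1=1 w2=0 clk=1 w0=1 w7=0 w5=1 w6=1
t18.Δ3 w8=1 w4=1 w3=1 w1=1 w2=0 clk=1 w0=1 w7=0 w5=0 w6=0
t19.Δ0 w8=1 w4=1 w3=1 w1=1 w2=0 clk=1 w0=1 w7=0 w5=0 w6=0
t19.Δ1 w8=1 w4=1 w3=1 w1=1 w2=0 clk=0 w0=1 w7=0 w5=0 w6=0

0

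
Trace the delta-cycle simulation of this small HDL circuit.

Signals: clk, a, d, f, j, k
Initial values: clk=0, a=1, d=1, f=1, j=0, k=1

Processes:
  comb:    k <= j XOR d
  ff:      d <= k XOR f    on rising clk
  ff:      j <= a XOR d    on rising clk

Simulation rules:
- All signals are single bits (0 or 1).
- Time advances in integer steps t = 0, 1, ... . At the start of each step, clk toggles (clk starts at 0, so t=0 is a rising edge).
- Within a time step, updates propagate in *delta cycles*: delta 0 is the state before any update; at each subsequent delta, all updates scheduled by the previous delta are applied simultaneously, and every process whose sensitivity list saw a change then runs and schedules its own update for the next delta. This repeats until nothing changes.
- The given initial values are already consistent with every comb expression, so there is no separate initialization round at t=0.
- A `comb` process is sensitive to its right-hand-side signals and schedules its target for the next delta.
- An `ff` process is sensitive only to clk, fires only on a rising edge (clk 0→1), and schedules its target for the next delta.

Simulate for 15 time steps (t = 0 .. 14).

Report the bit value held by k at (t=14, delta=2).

0

t0.Δ0 j=0 k=1 d=1 f=1 clk=0 a=1
t0.Δ1 j=0 k=1 d=1 f=1 clk=1 a=1
t0.Δ2 j=0 k=1 d=0 f=1 clk=1 a=1
t0.Δ3 j=0 k=0 d=0 f=1 clk=1 a=1
t1.Δ0 j=0 k=0 d=0 f=1 clk=1 a=1
t1.Δ1 j=0 k=0 d=0 f=1 clk=0 a=1
t2.Δ0 j=0 k=0 d=0 f=1 clk=0 a=1
t2.Δ1 j=0 k=0 d=0 f=1 clk=1 a=1
t2.Δ2 j=1 k=0 d=1 f=1 clk=1 a=1
t3.Δ0 j=1 k=0 d=1 f=1 clk=1 a=1
t3.Δ1 j=1 k=0 d=1 f=1 clk=0 a=1
t4.Δ0 j=1 k=0 d=1 f=1 clk=0 a=1
t4.Δ1 j=1 k=0 d=1 f=1 clk=1 a=1
t4.Δ2 j=0 k=0 d=1 f=1 clk=1 a=1
t4.Δ3 j=0 k=1 d=1 f=1 clk=1 a=1
t5.Δ0 j=0 k=1 d=1 f=1 clk=1 a=1
t5.Δ1 j=0 k=1 d=1 f=1 clk=0 a=1
t6.Δ0 j=0 k=1 d=1 f=1 clk=0 a=1
t6.Δ1 j=0 k=1 d=1 f=1 clk=1 a=1
t6.Δ2 j=0 k=1 d=0 f=1 clk=1 a=1
t6.Δ3 j=0 k=0 d=0 f=1 clk=1 a=1
t7.Δ0 j=0 k=0 d=0 f=1 clk=1 a=1
t7.Δ1 j=0 k=0 d=0 f=1 clk=0 a=1
t8.Δ0 j=0 k=0 d=0 f=1 clk=0 a=1
t8.Δ1 j=0 k=0 d=0 f=1 clk=1 a=1
t8.Δ2 j=1 k=0 d=1 f=1 clk=1 a=1
t9.Δ0 j=1 k=0 d=1 f=1 clk=1 a=1
t9.Δ1 j=1 k=0 d=1 f=1 clk=0 a=1
t10.Δ0 j=1 k=0 d=1 f=1 clk=0 a=1
t10.Δ1 j=1 k=0 d=1 f=1 clk=1 a=1
t10.Δ2 j=0 k=0 d=1 f=1 clk=1 a=1
t10.Δ3 j=0 k=1 d=1 f=1 clk=1 a=1
t11.Δ0 j=0 k=1 d=1 f=1 clk=1 a=1
t11.Δ1 j=0 k=1 d=1 f=1 clk=0 a=1
t12.Δ0 j=0 k=1 d=1 f=1 clk=0 a=1
t12.Δ1 j=0 k=1 d=1 f=1 clk=1 a=1
t12.Δ2 j=0 k=1 d=0 f=1 clk=1 a=1
t12.Δ3 j=0 k=0 d=0 f=1 clk=1 a=1
t13.Δ0 j=0 k=0 d=0 f=1 clk=1 a=1
t13.Δ1 j=0 k=0 d=0 f=1 clk=0 a=1
t14.Δ0 j=0 k=0 d=0 f=1 clk=0 a=1
t14.Δ1 j=0 k=0 d=0 f=1 clk=1 a=1
t14.Δ2 j=1 k=0 d=1 f=1 clk=1 a=1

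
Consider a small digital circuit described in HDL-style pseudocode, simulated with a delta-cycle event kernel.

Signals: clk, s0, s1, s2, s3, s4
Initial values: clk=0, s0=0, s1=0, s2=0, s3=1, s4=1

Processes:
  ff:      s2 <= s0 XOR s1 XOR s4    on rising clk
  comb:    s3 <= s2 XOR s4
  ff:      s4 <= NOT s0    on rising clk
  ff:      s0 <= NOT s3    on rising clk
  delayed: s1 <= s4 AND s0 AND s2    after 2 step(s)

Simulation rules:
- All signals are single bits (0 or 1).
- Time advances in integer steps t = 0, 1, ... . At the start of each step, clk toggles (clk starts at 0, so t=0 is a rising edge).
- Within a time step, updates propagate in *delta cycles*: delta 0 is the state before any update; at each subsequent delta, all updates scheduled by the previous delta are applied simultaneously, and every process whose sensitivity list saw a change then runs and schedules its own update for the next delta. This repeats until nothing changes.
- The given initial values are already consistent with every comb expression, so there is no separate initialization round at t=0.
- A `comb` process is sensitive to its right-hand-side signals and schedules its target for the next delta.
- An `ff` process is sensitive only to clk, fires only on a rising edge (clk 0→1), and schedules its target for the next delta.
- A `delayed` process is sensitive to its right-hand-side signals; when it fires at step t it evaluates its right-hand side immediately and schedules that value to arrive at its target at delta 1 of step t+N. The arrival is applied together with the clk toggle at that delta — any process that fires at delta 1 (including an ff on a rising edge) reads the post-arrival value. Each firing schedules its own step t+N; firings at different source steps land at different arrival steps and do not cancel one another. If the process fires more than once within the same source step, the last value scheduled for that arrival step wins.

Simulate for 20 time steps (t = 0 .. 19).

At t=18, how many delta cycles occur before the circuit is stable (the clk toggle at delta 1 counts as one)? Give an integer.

2

t0.Δ0 s2=0 s4=1 s1=0 clk=0 s0=0 s3=1
t0.Δ1 s2=0 s4=1 s1=0 clk=1 s0=0 s3=1
t0.Δ2 s2=1 s4=1 s1=0 clk=1 s0=0 s3=1
t0.Δ3 s2=1 s4=1 s1=0 clk=1 s0=0 s3=0
t1.Δ0 s2=1 s4=1 s1=0 clk=1 s0=0 s3=0
t1.Δ1 s2=1 s4=1 s1=0 clk=0 s0=0 s3=0
t2.Δ0 s2=1 s4=1 s1=0 clk=0 s0=0 s3=0
t2.Δ1 s2=1 s4=1 s1=0 clk=1 s0=0 s3=0
t2.Δ2 s2=1 s4=1 s1=0 clk=1 s0=1 s3=0
t3.Δ0 s2=1 s4=1 s1=0 clk=1 s0=1 s3=0
t3.Δ1 s2=1 s4=1 s1=0 clk=0 s0=1 s3=0
t4.Δ0 s2=1 s4=1 s1=0 clk=0 s0=1 s3=0
t4.Δ1 s2=1 s4=1 s1=1 clk=1 s0=1 s3=0
t4.Δ2 s2=1 s4=0 s1=1 clk=1 s0=1 s3=0
t4.Δ3 s2=1 s4=0 s1=1 clk=1 s0=1 s3=1
t5.Δ0 s2=1 s4=0 s1=1 clk=1 s0=1 s3=1
t5.Δ1 s2=1 s4=0 s1=1 clk=0 s0=1 s3=1
t6.Δ0 s2=1 s4=0 s1=1 clk=0 s0=1 s3=1
t6.Δ1 s2=1 s4=0 s1=0 clk=1 s0=1 s3=1
t6.Δ2 s2=1 s4=0 s1=0 clk=1 s0=0 s3=1
t7.Δ0 s2=1 s4=0 s1=0 clk=1 s0=0 s3=1
t7.Δ1 s2=1 s4=0 s1=0 clk=0 s0=0 s3=1
t8.Δ0 s2=1 s4=0 s1=0 clk=0 s0=0 s3=1
t8.Δ1 s2=1 s4=0 s1=0 clk=1 s0=0 s3=1
t8.Δ2 s2=0 s4=1 s1=0 clk=1 s0=0 s3=1
t9.Δ0 s2=0 s4=1 s1=0 clk=1 s0=0 s3=1
t9.Δ1 s2=0 s4=1 s1=0 clk=0 s0=0 s3=1
t10.Δ0 s2=0 s4=1 s1=0 clk=0 s0=0 s3=1
t10.Δ1 s2=0 s4=1 s1=0 clk=1 s0=0 s3=1
t10.Δ2 s2=1 s4=1 s1=0 clk=1 s0=0 s3=1
t10.Δ3 s2=1 s4=1 s1=0 clk=1 s0=0 s3=0
t11.Δ0 s2=1 s4=1 s1=0 clk=1 s0=0 s3=0
t11.Δ1 s2=1 s4=1 s1=0 clk=0 s0=0 s3=0
t12.Δ0 s2=1 s4=1 s1=0 clk=0 s0=0 s3=0
t12.Δ1 s2=1 s4=1 s1=0 clk=1 s0=0 s3=0
t12.Δ2 s2=1 s4=1 s1=0 clk=1 s0=1 s3=0
t13.Δ0 s2=1 s4=1 s1=0 clk=1 s0=1 s3=0
t13.Δ1 s2=1 s4=1 s1=0 clk=0 s0=1 s3=0
t14.Δ0 s2=1 s4=1 s1=0 clk=0 s0=1 s3=0
t14.Δ1 s2=1 s4=1 s1=1 clk=1 s0=1 s3=0
t14.Δ2 s2=1 s4=0 s1=1 clk=1 s0=1 s3=0
t14.Δ3 s2=1 s4=0 s1=1 clk=1 s0=1 s3=1
t15.Δ0 s2=1 s4=0 s1=1 clk=1 s0=1 s3=1
t15.Δ1 s2=1 s4=0 s1=1 clk=0 s0=1 s3=1
t16.Δ0 s2=1 s4=0 s1=1 clk=0 s0=1 s3=1
t16.Δ1 s2=1 s4=0 s1=0 clk=1 s0=1 s3=1
t16.Δ2 s2=1 s4=0 s1=0 clk=1 s0=0 s3=1
t17.Δ0 s2=1 s4=0 s1=0 clk=1 s0=0 s3=1
t17.Δ1 s2=1 s4=0 s1=0 clk=0 s0=0 s3=1
t18.Δ0 s2=1 s4=0 s1=0 clk=0 s0=0 s3=1
t18.Δ1 s2=1 s4=0 s1=0 clk=1 s0=0 s3=1
t18.Δ2 s2=0 s4=1 s1=0 clk=1 s0=0 s3=1
t19.Δ0 s2=0 s4=1 s1=0 clk=1 s0=0 s3=1
t19.Δ1 s2=0 s4=1 s1=0 clk=0 s0=0 s3=1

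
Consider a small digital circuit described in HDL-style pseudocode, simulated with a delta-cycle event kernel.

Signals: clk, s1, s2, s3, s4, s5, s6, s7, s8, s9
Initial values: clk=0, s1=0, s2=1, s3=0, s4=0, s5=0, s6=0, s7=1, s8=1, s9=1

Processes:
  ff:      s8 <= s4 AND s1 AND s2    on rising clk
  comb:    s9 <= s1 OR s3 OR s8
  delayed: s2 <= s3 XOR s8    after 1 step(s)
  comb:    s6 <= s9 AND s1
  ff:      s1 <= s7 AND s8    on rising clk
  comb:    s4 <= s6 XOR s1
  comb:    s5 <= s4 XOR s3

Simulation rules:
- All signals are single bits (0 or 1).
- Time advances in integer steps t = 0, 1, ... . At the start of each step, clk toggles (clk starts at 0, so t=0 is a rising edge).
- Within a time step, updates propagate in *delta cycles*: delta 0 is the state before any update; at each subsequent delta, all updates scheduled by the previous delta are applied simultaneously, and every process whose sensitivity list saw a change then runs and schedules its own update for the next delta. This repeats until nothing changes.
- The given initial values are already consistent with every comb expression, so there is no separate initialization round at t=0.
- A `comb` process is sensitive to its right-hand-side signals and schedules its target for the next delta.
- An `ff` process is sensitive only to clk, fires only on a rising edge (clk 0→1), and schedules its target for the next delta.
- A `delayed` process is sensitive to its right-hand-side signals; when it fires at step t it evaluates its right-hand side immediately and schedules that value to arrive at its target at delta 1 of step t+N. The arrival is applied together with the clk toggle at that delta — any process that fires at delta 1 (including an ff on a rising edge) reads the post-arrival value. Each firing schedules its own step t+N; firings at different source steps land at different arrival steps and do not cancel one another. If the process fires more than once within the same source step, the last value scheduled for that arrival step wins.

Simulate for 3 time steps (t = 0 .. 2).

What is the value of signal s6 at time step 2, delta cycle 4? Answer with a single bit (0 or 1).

0

t=0 Δ0: s6=0 s1=0 clk=0 s4=0 s2=1 s7=1 s3=0 s8=1 s9=1 s5=0
  Δ1: clk:0→1
  Δ2: s1:0→1, s8:1→0
  Δ3: s6:0→1, s4:0→1
  Δ4: s4:1→0, s5:0→1
  Δ5: s5:1→0
  (5Δ to stable)
t=1 Δ0: s6=1 s1=1 clk=1 s4=0 s2=1 s7=1 s3=0 s8=0 s9=1 s5=0
  Δ1: clk:1→0, s2:1→0
  (1Δ to stable)
t=2 Δ0: s6=1 s1=1 clk=0 s4=0 s2=0 s7=1 s3=0 s8=0 s9=1 s5=0
  Δ1: clk:0→1
  Δ2: s1:1→0
  Δ3: s6:1→0, s4:0→1, s9:1→0
  Δ4: s4:1→0, s5:0→1
  Δ5: s5:1→0
  (5Δ to stable)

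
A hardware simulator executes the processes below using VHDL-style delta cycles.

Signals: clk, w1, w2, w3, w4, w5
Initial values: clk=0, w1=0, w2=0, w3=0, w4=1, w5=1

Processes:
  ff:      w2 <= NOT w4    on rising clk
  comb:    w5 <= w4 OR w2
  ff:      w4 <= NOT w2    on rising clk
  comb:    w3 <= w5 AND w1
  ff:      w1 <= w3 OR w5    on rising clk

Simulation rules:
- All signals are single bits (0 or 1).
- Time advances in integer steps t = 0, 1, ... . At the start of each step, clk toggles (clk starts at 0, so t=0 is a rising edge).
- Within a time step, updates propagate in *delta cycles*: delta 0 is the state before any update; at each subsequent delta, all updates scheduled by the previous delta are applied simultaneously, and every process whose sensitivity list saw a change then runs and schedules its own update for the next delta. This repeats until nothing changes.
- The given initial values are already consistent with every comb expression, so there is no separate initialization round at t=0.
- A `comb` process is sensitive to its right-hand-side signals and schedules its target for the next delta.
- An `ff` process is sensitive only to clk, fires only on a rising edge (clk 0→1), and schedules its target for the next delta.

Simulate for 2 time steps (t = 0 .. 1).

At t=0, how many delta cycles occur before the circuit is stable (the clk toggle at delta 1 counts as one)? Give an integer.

3

[bits: w3,w4,w5,w1,clk,w2]
t=0: Δ0=011000 Δ1=011010 Δ2=011110 Δ3=111110 | 3Δ
t=1: Δ0=111110 Δ1=111100 | 1Δ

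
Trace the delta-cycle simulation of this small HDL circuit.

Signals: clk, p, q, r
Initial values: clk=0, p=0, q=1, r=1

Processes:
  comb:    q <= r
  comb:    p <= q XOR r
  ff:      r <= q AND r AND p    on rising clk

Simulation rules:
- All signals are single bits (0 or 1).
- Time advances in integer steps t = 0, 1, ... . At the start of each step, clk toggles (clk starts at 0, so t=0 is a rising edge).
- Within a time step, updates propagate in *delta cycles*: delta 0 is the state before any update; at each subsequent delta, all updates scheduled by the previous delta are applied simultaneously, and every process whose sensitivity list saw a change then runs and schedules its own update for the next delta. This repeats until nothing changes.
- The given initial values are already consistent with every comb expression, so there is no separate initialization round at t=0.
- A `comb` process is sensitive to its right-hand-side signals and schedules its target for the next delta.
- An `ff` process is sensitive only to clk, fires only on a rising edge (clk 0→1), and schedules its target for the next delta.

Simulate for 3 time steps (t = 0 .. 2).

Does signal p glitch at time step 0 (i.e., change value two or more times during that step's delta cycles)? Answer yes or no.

yes

t=0 Δ0: q=1 clk=0 r=1 p=0
  Δ1: clk:0→1
  Δ2: r:1→0
  Δ3: q:1→0, p:0→1
  Δ4: p:1→0
  (4Δ to stable)
t=1 Δ0: q=0 clk=1 r=0 p=0
  Δ1: clk:1→0
  (1Δ to stable)
t=2 Δ0: q=0 clk=0 r=0 p=0
  Δ1: clk:0→1
  (1Δ to stable)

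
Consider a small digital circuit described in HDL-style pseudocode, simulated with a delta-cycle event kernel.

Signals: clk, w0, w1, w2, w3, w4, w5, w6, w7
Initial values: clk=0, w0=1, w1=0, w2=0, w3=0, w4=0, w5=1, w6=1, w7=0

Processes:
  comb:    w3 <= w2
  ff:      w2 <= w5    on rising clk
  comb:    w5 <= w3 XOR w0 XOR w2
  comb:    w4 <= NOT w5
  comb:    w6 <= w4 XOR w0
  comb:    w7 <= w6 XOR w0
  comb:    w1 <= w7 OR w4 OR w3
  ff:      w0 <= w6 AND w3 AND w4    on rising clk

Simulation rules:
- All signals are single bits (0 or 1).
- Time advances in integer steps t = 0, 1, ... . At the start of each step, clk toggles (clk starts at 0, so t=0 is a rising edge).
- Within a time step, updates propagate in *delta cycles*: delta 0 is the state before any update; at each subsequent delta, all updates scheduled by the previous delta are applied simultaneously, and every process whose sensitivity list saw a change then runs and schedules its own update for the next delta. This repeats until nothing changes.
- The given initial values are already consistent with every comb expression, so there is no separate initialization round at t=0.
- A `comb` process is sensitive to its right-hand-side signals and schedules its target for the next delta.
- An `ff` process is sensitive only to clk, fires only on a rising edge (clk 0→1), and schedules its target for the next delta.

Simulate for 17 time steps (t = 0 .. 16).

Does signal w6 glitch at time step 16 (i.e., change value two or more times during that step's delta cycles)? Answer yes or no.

yes

t0.Δ0 w6=1 w0=1 w4=0 clk=0 w5=1 w2=0 w7=0 w3=0 w1=0
t0.Δ1 w6=1 w0=1 w4=0 clk=1 w5=1 w2=0 w7=0 w3=0 w1=0
t0.Δ2 w6=1 w0=0 w4=0 clk=1 w5=1 w2=1 w7=0 w3=0 w1=0
t0.Δ3 w6=0 w0=0 w4=0 clk=1 w5=1 w2=1 w7=1 w3=1 w1=0
t0.Δ4 w6=0 w0=0 w4=0 clk=1 w5=0 w2=1 w7=0 w3=1 w1=1
t0.Δ5 w6=0 w0=0 w4=1 clk=1 w5=0 w2=1 w7=0 w3=1 w1=1
t0.Δ6 w6=1 w0=0 w4=1 clk=1 w5=0 w2=1 w7=0 w3=1 w1=1
t0.Δ7 w6=1 w0=0 w4=1 clk=1 w5=0 w2=1 w7=1 w3=1 w1=1
t1.Δ0 w6=1 w0=0 w4=1 clk=1 w5=0 w2=1 w7=1 w3=1 w1=1
t1.Δ1 w6=1 w0=0 w4=1 clk=0 w5=0 w2=1 w7=1 w3=1 w1=1
t2.Δ0 w6=1 w0=0 w4=1 clk=0 w5=0 w2=1 w7=1 w3=1 w1=1
t2.Δ1 w6=1 w0=0 w4=1 clk=1 w5=0 w2=1 w7=1 w3=1 w1=1
t2.Δ2 w6=1 w0=1 w4=1 clk=1 w5=0 w2=0 w7=1 w3=1 w1=1
t2.Δ3 w6=0 w0=1 w4=1 clk=1 w5=0 w2=0 w7=0 w3=0 w1=1
t2.Δ4 w6=0 w0=1 w4=1 clk=1 w5=1 w2=0 w7=1 w3=0 w1=1
t2.Δ5 w6=0 w0=1 w4=0 clk=1 w5=1 w2=0 w7=1 w3=0 w1=1
t2.Δ6 w6=1 w0=1 w4=0 clk=1 w5=1 w2=0 w7=1 w3=0 w1=1
t2.Δ7 w6=1 w0=1 w4=0 clk=1 w5=1 w2=0 w7=0 w3=0 w1=1
t2.Δ8 w6=1 w0=1 w4=0 clk=1 w5=1 w2=0 w7=0 w3=0 w1=0
t3.Δ0 w6=1 w0=1 w4=0 clk=1 w5=1 w2=0 w7=0 w3=0 w1=0
t3.Δ1 w6=1 w0=1 w4=0 clk=0 w5=1 w2=0 w7=0 w3=0 w1=0
t4.Δ0 w6=1 w0=1 w4=0 clk=0 w5=1 w2=0 w7=0 w3=0 w1=0
t4.Δ1 w6=1 w0=1 w4=0 clk=1 w5=1 w2=0 w7=0 w3=0 w1=0
t4.Δ2 w6=1 w0=0 w4=0 clk=1 w5=1 w2=1 w7=0 w3=0 w1=0
t4.Δ3 w6=0 w0=0 w4=0 clk=1 w5=1 w2=1 w7=1 w3=1 w1=0
t4.Δ4 w6=0 w0=0 w4=0 clk=1 w5=0 w2=1 w7=0 w3=1 w1=1
t4.Δ5 w6=0 w0=0 w4=1 clk=1 w5=0 w2=1 w7=0 w3=1 w1=1
t4.Δ6 w6=1 w0=0 w4=1 clk=1 w5=0 w2=1 w7=0 w3=1 w1=1
t4.Δ7 w6=1 w0=0 w4=1 clk=1 w5=0 w2=1 w7=1 w3=1 w1=1
t5.Δ0 w6=1 w0=0 w4=1 clk=1 w5=0 w2=1 w7=1 w3=1 w1=1
t5.Δ1 w6=1 w0=0 w4=1 clk=0 w5=0 w2=1 w7=1 w3=1 w1=1
t6.Δ0 w6=1 w0=0 w4=1 clk=0 w5=0 w2=1 w7=1 w3=1 w1=1
t6.Δ1 w6=1 w0=0 w4=1 clk=1 w5=0 w2=1 w7=1 w3=1 w1=1
t6.Δ2 w6=1 w0=1 w4=1 clk=1 w5=0 w2=0 w7=1 w3=1 w1=1
t6.Δ3 w6=0 w0=1 w4=1 clk=1 w5=0 w2=0 w7=0 w3=0 w1=1
t6.Δ4 w6=0 w0=1 w4=1 clk=1 w5=1 w2=0 w7=1 w3=0 w1=1
t6.Δ5 w6=0 w0=1 w4=0 clk=1 w5=1 w2=0 w7=1 w3=0 w1=1
t6.Δ6 w6=1 w0=1 w4=0 clk=1 w5=1 w2=0 w7=1 w3=0 w1=1
t6.Δ7 w6=1 w0=1 w4=0 clk=1 w5=1 w2=0 w7=0 w3=0 w1=1
t6.Δ8 w6=1 w0=1 w4=0 clk=1 w5=1 w2=0 w7=0 w3=0 w1=0
t7.Δ0 w6=1 w0=1 w4=0 clk=1 w5=1 w2=0 w7=0 w3=0 w1=0
t7.Δ1 w6=1 w0=1 w4=0 clk=0 w5=1 w2=0 w7=0 w3=0 w1=0
t8.Δ0 w6=1 w0=1 w4=0 clk=0 w5=1 w2=0 w7=0 w3=0 w1=0
t8.Δ1 w6=1 w0=1 w4=0 clk=1 w5=1 w2=0 w7=0 w3=0 w1=0
t8.Δ2 w6=1 w0=0 w4=0 clk=1 w5=1 w2=1 w7=0 w3=0 w1=0
t8.Δ3 w6=0 w0=0 w4=0 clk=1 w5=1 w2=1 w7=1 w3=1 w1=0
t8.Δ4 w6=0 w0=0 w4=0 clk=1 w5=0 w2=1 w7=0 w3=1 w1=1
t8.Δ5 w6=0 w0=0 w4=1 clk=1 w5=0 w2=1 w7=0 w3=1 w1=1
t8.Δ6 w6=1 w0=0 w4=1 clk=1 w5=0 w2=1 w7=0 w3=1 w1=1
t8.Δ7 w6=1 w0=0 w4=1 clk=1 w5=0 w2=1 w7=1 w3=1 w1=1
t9.Δ0 w6=1 w0=0 w4=1 clk=1 w5=0 w2=1 w7=1 w3=1 w1=1
t9.Δ1 w6=1 w0=0 w4=1 clk=0 w5=0 w2=1 w7=1 w3=1 w1=1
t10.Δ0 w6=1 w0=0 w4=1 clk=0 w5=0 w2=1 w7=1 w3=1 w1=1
t10.Δ1 w6=1 w0=0 w4=1 clk=1 w5=0 w2=1 w7=1 w3=1 w1=1
t10.Δ2 w6=1 w0=1 w4=1 clk=1 w5=0 w2=0 w7=1 w3=1 w1=1
t10.Δ3 w6=0 w0=1 w4=1 clk=1 w5=0 w2=0 w7=0 w3=0 w1=1
t10.Δ4 w6=0 w0=1 w4=1 clk=1 w5=1 w2=0 w7=1 w3=0 w1=1
t10.Δ5 w6=0 w0=1 w4=0 clk=1 w5=1 w2=0 w7=1 w3=0 w1=1
t10.Δ6 w6=1 w0=1 w4=0 clk=1 w5=1 w2=0 w7=1 w3=0 w1=1
t10.Δ7 w6=1 w0=1 w4=0 clk=1 w5=1 w2=0 w7=0 w3=0 w1=1
t10.Δ8 w6=1 w0=1 w4=0 clk=1 w5=1 w2=0 w7=0 w3=0 w1=0
t11.Δ0 w6=1 w0=1 w4=0 clk=1 w5=1 w2=0 w7=0 w3=0 w1=0
t11.Δ1 w6=1 w0=1 w4=0 clk=0 w5=1 w2=0 w7=0 w3=0 w1=0
t12.Δ0 w6=1 w0=1 w4=0 clk=0 w5=1 w2=0 w7=0 w3=0 w1=0
t12.Δ1 w6=1 w0=1 w4=0 clk=1 w5=1 w2=0 w7=0 w3=0 w1=0
t12.Δ2 w6=1 w0=0 w4=0 clk=1 w5=1 w2=1 w7=0 w3=0 w1=0
t12.Δ3 w6=0 w0=0 w4=0 clk=1 w5=1 w2=1 w7=1 w3=1 w1=0
t12.Δ4 w6=0 w0=0 w4=0 clk=1 w5=0 w2=1 w7=0 w3=1 w1=1
t12.Δ5 w6=0 w0=0 w4=1 clk=1 w5=0 w2=1 w7=0 w3=1 w1=1
t12.Δ6 w6=1 w0=0 w4=1 clk=1 w5=0 w2=1 w7=0 w3=1 w1=1
t12.Δ7 w6=1 w0=0 w4=1 clk=1 w5=0 w2=1 w7=1 w3=1 w1=1
t13.Δ0 w6=1 w0=0 w4=1 clk=1 w5=0 w2=1 w7=1 w3=1 w1=1
t13.Δ1 w6=1 w0=0 w4=1 clk=0 w5=0 w2=1 w7=1 w3=1 w1=1
t14.Δ0 w6=1 w0=0 w4=1 clk=0 w5=0 w2=1 w7=1 w3=1 w1=1
t14.Δ1 w6=1 w0=0 w4=1 clk=1 w5=0 w2=1 w7=1 w3=1 w1=1
t14.Δ2 w6=1 w0=1 w4=1 clk=1 w5=0 w2=0 w7=1 w3=1 w1=1
t14.Δ3 w6=0 w0=1 w4=1 clk=1 w5=0 w2=0 w7=0 w3=0 w1=1
t14.Δ4 w6=0 w0=1 w4=1 clk=1 w5=1 w2=0 w7=1 w3=0 w1=1
t14.Δ5 w6=0 w0=1 w4=0 clk=1 w5=1 w2=0 w7=1 w3=0 w1=1
t14.Δ6 w6=1 w0=1 w4=0 clk=1 w5=1 w2=0 w7=1 w3=0 w1=1
t14.Δ7 w6=1 w0=1 w4=0 clk=1 w5=1 w2=0 w7=0 w3=0 w1=1
t14.Δ8 w6=1 w0=1 w4=0 clk=1 w5=1 w2=0 w7=0 w3=0 w1=0
t15.Δ0 w6=1 w0=1 w4=0 clk=1 w5=1 w2=0 w7=0 w3=0 w1=0
t15.Δ1 w6=1 w0=1 w4=0 clk=0 w5=1 w2=0 w7=0 w3=0 w1=0
t16.Δ0 w6=1 w0=1 w4=0 clk=0 w5=1 w2=0 w7=0 w3=0 w1=0
t16.Δ1 w6=1 w0=1 w4=0 clk=1 w5=1 w2=0 w7=0 w3=0 w1=0
t16.Δ2 w6=1 w0=0 w4=0 clk=1 w5=1 w2=1 w7=0 w3=0 w1=0
t16.Δ3 w6=0 w0=0 w4=0 clk=1 w5=1 w2=1 w7=1 w3=1 w1=0
t16.Δ4 w6=0 w0=0 w4=0 clk=1 w5=0 w2=1 w7=0 w3=1 w1=1
t16.Δ5 w6=0 w0=0 w4=1 clk=1 w5=0 w2=1 w7=0 w3=1 w1=1
t16.Δ6 w6=1 w0=0 w4=1 clk=1 w5=0 w2=1 w7=0 w3=1 w1=1
t16.Δ7 w6=1 w0=0 w4=1 clk=1 w5=0 w2=1 w7=1 w3=1 w1=1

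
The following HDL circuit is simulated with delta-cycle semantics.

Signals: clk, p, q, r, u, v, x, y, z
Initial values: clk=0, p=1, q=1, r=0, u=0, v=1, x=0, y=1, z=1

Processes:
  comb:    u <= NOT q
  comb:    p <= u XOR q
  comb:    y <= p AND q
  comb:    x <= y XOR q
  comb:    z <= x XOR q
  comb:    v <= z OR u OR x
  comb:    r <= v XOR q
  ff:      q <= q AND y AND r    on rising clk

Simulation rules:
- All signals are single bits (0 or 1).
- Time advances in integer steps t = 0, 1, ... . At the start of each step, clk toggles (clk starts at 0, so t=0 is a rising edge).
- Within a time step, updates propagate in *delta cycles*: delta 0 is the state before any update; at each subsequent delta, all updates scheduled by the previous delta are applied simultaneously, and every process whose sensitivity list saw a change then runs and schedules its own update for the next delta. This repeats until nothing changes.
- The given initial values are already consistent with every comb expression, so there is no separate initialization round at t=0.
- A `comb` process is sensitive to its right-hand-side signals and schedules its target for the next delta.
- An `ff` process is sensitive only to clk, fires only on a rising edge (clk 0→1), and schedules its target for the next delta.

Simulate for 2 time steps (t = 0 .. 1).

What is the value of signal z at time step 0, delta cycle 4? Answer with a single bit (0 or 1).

1

t0.Δ0 z=1 y=1 x=0 v=1 clk=0 q=1 u=0 p=1 r=0
t0.Δ1 z=1 y=1 x=0 v=1 clk=1 q=1 u=0 p=1 r=0
t0.Δ2 z=1 y=1 x=0 v=1 clk=1 q=0 u=0 p=1 r=0
t0.Δ3 z=0 y=0 x=1 v=1 clk=1 q=0 u=1 p=0 r=1
t0.Δ4 z=1 y=0 x=0 v=1 clk=1 q=0 u=1 p=1 r=1
t0.Δ5 z=0 y=0 x=0 v=1 clk=1 q=0 u=1 p=1 r=1
t1.Δ0 z=0 y=0 x=0 v=1 clk=1 q=0 u=1 p=1 r=1
t1.Δ1 z=0 y=0 x=0 v=1 clk=0 q=0 u=1 p=1 r=1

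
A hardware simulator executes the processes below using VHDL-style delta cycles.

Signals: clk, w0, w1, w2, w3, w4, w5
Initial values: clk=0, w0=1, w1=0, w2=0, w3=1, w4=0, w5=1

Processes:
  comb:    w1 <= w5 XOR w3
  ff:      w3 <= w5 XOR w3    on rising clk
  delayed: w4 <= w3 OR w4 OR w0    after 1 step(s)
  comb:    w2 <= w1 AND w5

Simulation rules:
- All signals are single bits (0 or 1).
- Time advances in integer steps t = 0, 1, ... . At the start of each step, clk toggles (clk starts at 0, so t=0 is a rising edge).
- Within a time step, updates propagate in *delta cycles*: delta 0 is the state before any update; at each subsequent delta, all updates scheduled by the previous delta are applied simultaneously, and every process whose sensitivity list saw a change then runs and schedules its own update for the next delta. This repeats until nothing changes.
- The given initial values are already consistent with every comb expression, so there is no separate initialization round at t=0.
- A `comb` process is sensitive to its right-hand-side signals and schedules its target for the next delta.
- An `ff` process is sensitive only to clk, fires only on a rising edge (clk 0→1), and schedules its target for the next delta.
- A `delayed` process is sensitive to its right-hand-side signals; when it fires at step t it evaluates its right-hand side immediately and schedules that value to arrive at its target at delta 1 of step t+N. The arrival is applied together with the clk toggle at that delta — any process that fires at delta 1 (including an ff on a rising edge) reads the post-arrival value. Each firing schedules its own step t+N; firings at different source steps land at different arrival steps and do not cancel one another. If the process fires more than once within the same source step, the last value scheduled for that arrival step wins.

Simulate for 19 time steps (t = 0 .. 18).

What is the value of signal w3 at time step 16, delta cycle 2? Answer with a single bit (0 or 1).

0

[bits: w1,w0,clk,w4,w5,w2,w3]
t=0: Δ0=0100101 Δ1=0110101 Δ2=0110100 Δ3=1110100 Δ4=1110110 | 4Δ
t=1: Δ0=1110110 Δ1=1101110 | 1Δ
t=2: Δ0=1101110 Δ1=1111110 Δ2=1111111 Δ3=0111111 Δ4=0111101 | 4Δ
t=3: Δ0=0111101 Δ1=0101101 | 1Δ
t=4: Δ0=0101101 Δ1=0111101 Δ2=0111100 Δ3=1111100 Δ4=1111110 | 4Δ
t=5: Δ0=1111110 Δ1=1101110 | 1Δ
t=6: Δ0=1101110 Δ1=1111110 Δ2=1111111 Δ3=0111111 Δ4=0111101 | 4Δ
t=7: Δ0=0111101 Δ1=0101101 | 1Δ
t=8: Δ0=0101101 Δ1=0111101 Δ2=0111100 Δ3=1111100 Δ4=1111110 | 4Δ
t=9: Δ0=1111110 Δ1=1101110 | 1Δ
t=10: Δ0=1101110 Δ1=1111110 Δ2=1111111 Δ3=0111111 Δ4=0111101 | 4Δ
t=11: Δ0=0111101 Δ1=0101101 | 1Δ
t=12: Δ0=0101101 Δ1=0111101 Δ2=0111100 Δ3=1111100 Δ4=1111110 | 4Δ
t=13: Δ0=1111110 Δ1=1101110 | 1Δ
t=14: Δ0=1101110 Δ1=1111110 Δ2=1111111 Δ3=0111111 Δ4=0111101 | 4Δ
t=15: Δ0=0111101 Δ1=0101101 | 1Δ
t=16: Δ0=0101101 Δ1=0111101 Δ2=0111100 Δ3=1111100 Δ4=1111110 | 4Δ
t=17: Δ0=1111110 Δ1=1101110 | 1Δ
t=18: Δ0=1101110 Δ1=1111110 Δ2=1111111 Δ3=0111111 Δ4=0111101 | 4Δ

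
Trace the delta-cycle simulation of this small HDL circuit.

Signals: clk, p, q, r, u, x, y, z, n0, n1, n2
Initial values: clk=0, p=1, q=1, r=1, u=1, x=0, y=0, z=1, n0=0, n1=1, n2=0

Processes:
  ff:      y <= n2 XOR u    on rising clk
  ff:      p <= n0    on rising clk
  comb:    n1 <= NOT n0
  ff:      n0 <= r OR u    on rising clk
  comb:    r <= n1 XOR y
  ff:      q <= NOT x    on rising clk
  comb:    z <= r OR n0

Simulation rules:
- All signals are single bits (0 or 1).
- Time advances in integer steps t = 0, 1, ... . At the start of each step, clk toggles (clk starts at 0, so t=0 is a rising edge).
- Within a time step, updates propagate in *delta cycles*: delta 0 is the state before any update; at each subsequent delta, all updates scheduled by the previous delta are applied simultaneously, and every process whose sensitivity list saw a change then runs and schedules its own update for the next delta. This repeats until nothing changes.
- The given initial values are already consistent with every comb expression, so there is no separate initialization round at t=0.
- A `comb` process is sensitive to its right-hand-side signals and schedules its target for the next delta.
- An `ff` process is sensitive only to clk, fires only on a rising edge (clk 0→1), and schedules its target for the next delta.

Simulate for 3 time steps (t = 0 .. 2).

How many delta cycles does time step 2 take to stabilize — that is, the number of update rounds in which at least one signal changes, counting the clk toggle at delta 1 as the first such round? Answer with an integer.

2

t=0 Δ0: q=1 n1=1 u=1 p=1 clk=0 n2=0 n0=0 x=0 r=1 y=0 z=1
  Δ1: clk:0→1
  Δ2: p:1→0, n0:0→1, y:0→1
  Δ3: n1:1→0, r:1→0
  Δ4: r:0→1
  (4Δ to stable)
t=1 Δ0: q=1 n1=0 u=1 p=0 clk=1 n2=0 n0=1 x=0 r=1 y=1 z=1
  Δ1: clk:1→0
  (1Δ to stable)
t=2 Δ0: q=1 n1=0 u=1 p=0 clk=0 n2=0 n0=1 x=0 r=1 y=1 z=1
  Δ1: clk:0→1
  Δ2: p:0→1
  (2Δ to stable)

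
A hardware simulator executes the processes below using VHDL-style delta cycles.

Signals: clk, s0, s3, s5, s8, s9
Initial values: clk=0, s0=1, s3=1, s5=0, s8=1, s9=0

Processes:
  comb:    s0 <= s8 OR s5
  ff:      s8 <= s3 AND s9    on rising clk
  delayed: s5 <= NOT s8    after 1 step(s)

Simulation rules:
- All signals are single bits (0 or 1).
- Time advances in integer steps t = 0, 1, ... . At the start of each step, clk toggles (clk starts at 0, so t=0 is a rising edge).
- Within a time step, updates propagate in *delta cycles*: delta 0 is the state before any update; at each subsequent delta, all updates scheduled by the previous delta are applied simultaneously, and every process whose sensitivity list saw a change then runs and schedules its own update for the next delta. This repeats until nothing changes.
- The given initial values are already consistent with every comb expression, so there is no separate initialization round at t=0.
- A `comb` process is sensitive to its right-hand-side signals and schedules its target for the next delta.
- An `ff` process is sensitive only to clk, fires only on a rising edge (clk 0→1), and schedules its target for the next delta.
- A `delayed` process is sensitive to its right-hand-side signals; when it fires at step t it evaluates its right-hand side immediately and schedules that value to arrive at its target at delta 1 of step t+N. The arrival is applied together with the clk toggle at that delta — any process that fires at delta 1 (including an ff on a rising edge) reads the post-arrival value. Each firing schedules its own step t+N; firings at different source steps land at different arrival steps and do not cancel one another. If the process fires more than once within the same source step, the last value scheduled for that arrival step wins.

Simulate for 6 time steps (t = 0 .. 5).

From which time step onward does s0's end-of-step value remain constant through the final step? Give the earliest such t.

1

[bits: s3,s5,s0,clk,s8,s9]
t=0: Δ0=101010 Δ1=101110 Δ2=101100 Δ3=100100 | 3Δ
t=1: Δ0=100100 Δ1=110000 Δ2=111000 | 2Δ
t=2: Δ0=111000 Δ1=111100 | 1Δ
t=3: Δ0=111100 Δ1=111000 | 1Δ
t=4: Δ0=111000 Δ1=111100 | 1Δ
t=5: Δ0=111100 Δ1=111000 | 1Δ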